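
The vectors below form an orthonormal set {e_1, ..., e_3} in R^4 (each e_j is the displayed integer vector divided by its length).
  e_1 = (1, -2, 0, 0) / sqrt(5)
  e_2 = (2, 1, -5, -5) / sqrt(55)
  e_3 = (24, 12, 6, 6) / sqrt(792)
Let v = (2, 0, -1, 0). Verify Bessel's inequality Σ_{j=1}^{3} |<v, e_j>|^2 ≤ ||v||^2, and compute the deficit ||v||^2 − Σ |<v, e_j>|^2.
Σ |<v, e_j>|^2 = 9/2; ||v||^2 = 5; deficit = 1/2

Write each e_j = u_j / sqrt(<u_j, u_j>) where u_j is the displayed integer vector. Then <v, e_j> = <v, u_j> / sqrt(<u_j, u_j>), so |<v, e_j>|^2 = <v, u_j>^2 / <u_j, u_j>.
Coefficients: <v, e_1> = 2/sqrt(5), <v, e_2> = 9/sqrt(55), <v, e_3> = 42/sqrt(792).
Square and sum: Σ |<v, e_j>|^2 = 9/2.
Compute ||v||^2 = v·v = 5.
Deficit = 5 − 9/2 = 1/2 ≥ 0, confirming Bessel's inequality. (The deficit equals ||v − Σ <v,e_j> e_j||^2, the squared distance from v to span{e_j}.)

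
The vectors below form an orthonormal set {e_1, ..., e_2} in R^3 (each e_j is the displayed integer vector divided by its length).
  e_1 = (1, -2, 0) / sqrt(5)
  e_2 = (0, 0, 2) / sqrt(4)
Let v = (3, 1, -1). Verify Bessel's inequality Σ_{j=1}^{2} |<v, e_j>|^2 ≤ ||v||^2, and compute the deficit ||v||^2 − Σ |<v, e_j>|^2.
Σ |<v, e_j>|^2 = 6/5; ||v||^2 = 11; deficit = 49/5

Write each e_j = u_j / sqrt(<u_j, u_j>) where u_j is the displayed integer vector. Then <v, e_j> = <v, u_j> / sqrt(<u_j, u_j>), so |<v, e_j>|^2 = <v, u_j>^2 / <u_j, u_j>.
Coefficients: <v, e_1> = 1/sqrt(5), <v, e_2> = -2/sqrt(4).
Square and sum: Σ |<v, e_j>|^2 = 6/5.
Compute ||v||^2 = v·v = 11.
Deficit = 11 − 6/5 = 49/5 ≥ 0, confirming Bessel's inequality. (The deficit equals ||v − Σ <v,e_j> e_j||^2, the squared distance from v to span{e_j}.)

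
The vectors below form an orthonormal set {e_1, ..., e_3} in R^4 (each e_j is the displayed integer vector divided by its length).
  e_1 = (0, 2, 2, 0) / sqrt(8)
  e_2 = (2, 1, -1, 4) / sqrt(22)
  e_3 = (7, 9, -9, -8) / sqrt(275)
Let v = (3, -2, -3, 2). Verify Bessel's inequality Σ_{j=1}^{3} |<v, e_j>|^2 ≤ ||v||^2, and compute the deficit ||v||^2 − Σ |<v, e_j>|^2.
Σ |<v, e_j>|^2 = 586/25; ||v||^2 = 26; deficit = 64/25

Write each e_j = u_j / sqrt(<u_j, u_j>) where u_j is the displayed integer vector. Then <v, e_j> = <v, u_j> / sqrt(<u_j, u_j>), so |<v, e_j>|^2 = <v, u_j>^2 / <u_j, u_j>.
Coefficients: <v, e_1> = -10/sqrt(8), <v, e_2> = 15/sqrt(22), <v, e_3> = 14/sqrt(275).
Square and sum: Σ |<v, e_j>|^2 = 586/25.
Compute ||v||^2 = v·v = 26.
Deficit = 26 − 586/25 = 64/25 ≥ 0, confirming Bessel's inequality. (The deficit equals ||v − Σ <v,e_j> e_j||^2, the squared distance from v to span{e_j}.)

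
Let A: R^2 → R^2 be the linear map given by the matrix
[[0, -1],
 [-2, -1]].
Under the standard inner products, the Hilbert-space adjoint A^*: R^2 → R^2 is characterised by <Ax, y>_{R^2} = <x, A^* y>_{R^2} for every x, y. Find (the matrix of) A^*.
A^* = A^T =
[[0, -2],
 [-1, -1]]

For real matrices with standard dot products, the defining identity <Ax, y> = <x, A^* y> gives (Ax)^T y = x^T (A^*) y, i.e. x^T A^T y = x^T (A^*) y. Since this holds for all x, y, we must have A^* = A^T. Therefore
A^* =
[[0, -2],
 [-1, -1]].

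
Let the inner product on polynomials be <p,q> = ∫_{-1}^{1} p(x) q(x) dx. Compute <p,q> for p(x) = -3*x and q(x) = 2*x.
<p,q> = -4

Expand the product: p(x)·q(x) = -6*x^2.
∫_{-1}^{1} of each monomial x^k gives [2/(k+1) if k even, 0 if k odd]. Integrating term-by-term (or equivalently evaluating the antiderivative F(x) = -2*x^3 at the endpoints):
  F(1) − F(−1) = -2 − (2) = -4.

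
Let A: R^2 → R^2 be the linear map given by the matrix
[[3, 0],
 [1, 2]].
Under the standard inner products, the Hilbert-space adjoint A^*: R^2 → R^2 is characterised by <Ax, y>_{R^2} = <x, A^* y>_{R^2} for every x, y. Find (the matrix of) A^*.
A^* = A^T =
[[3, 1],
 [0, 2]]

For real matrices with standard dot products, the defining identity <Ax, y> = <x, A^* y> gives (Ax)^T y = x^T (A^*) y, i.e. x^T A^T y = x^T (A^*) y. Since this holds for all x, y, we must have A^* = A^T. Therefore
A^* =
[[3, 1],
 [0, 2]].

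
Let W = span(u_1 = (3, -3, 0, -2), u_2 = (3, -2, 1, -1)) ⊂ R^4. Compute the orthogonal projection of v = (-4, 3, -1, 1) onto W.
proj_W(v) = (-162/41, 113/41, -49/41, 59/41)

Set up U = [u_1 | ... | u_2] ∈ R^(4×2). The projector onto W = col(U) is P = U (U^T U)^(-1) U^T.
Compute U^T U =
  [22, 17]
  [17, 15],
and U^T v = (-23, -20).
Solve U^T U · c = U^T v for the coefficients: c = (-5/41, -49/41). The projection is proj_W(v) = U c.
Check: (v - proj_W(v)) · u_1 = 0  (should be 0).
Check: (v - proj_W(v)) · u_2 = 0  (should be 0).
Result: proj_W(v) = (-162/41, 113/41, -49/41, 59/41).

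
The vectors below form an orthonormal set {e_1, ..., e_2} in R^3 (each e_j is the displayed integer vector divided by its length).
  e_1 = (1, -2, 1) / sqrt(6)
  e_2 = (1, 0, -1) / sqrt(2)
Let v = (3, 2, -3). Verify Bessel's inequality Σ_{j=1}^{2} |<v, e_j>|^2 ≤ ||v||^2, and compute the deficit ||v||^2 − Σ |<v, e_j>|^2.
Σ |<v, e_j>|^2 = 62/3; ||v||^2 = 22; deficit = 4/3

Write each e_j = u_j / sqrt(<u_j, u_j>) where u_j is the displayed integer vector. Then <v, e_j> = <v, u_j> / sqrt(<u_j, u_j>), so |<v, e_j>|^2 = <v, u_j>^2 / <u_j, u_j>.
Coefficients: <v, e_1> = -4/sqrt(6), <v, e_2> = 6/sqrt(2).
Square and sum: Σ |<v, e_j>|^2 = 62/3.
Compute ||v||^2 = v·v = 22.
Deficit = 22 − 62/3 = 4/3 ≥ 0, confirming Bessel's inequality. (The deficit equals ||v − Σ <v,e_j> e_j||^2, the squared distance from v to span{e_j}.)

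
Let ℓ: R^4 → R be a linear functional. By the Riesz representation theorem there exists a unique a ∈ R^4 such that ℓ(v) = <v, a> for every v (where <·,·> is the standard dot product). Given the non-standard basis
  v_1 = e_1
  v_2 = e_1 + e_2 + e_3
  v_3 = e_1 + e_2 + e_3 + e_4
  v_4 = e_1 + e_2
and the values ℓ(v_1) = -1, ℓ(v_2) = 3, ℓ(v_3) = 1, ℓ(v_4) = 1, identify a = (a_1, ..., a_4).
a = (-1, 2, 2, -2)

Write a = (a_1, ..., a_4) in the standard basis. For each basis vector v_i, ℓ(v_i) = <v_i, a> is a linear equation in the a_j's. Collect the n equations into a matrix system V a = ℓ, where row i of V is v_i (expressed in the standard basis). Since V is invertible (lower-triangular with 1s on the diagonal, up to permutation), solve by back-substitution:
  V =
[[1, 0, 0, 0],
 [1, 1, 1, 0],
 [1, 1, 1, 1],
 [1, 1, 0, 0]]
  V a = (-1, 3, 1, 1)
Solving gives a = (-1, 2, 2, -2).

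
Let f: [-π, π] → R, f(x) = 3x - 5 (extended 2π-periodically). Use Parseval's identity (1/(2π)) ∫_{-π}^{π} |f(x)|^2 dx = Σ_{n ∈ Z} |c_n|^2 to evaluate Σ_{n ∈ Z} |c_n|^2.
Σ |c_n|^2 = 3π^2 + 25

Expand and integrate term by term over [-π, π]:
  ∫ (3x)^2 dx = 9·(2π^3/3); ∫ 2·3·(-5)·x dx = 0 (odd integrand); ∫ (-5)^2 dx = 25·2π.
So (1/(2π)) ∫_{-π}^{π} (3x - 5)^2 dx = 9π^2/3 + 25 = 3π^2 + 25.
Parseval ⇒ Σ |c_n|^2 = 3π^2 + 25.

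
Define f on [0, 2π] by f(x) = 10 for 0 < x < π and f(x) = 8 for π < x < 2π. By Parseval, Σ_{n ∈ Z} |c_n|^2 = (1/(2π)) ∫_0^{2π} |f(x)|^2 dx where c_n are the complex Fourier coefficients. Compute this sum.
Σ |c_n|^2 = 82

Parseval equates the L^2 energy of f (normalised by 1/(2π)) with the ℓ^2 sum of its Fourier coefficients: (1/(2π)) ∫_0^{2π} |f|^2 = Σ |c_n|^2.
Compute the left side: (1/(2π)) [∫_0^π 10^2 dx + ∫_π^{2π} 8^2 dx] = (1/(2π)) · (100π + 64π) = (100 + 64)/2 = 82.
So Σ_{n ∈ Z} |c_n|^2 = 82.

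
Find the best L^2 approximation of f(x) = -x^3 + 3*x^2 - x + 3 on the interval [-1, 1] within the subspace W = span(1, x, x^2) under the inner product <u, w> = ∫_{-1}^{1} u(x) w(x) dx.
g(x) = 3*x^2 - 8*x/5 + 3

The best approximation g ∈ W is the orthogonal projection of f onto W. Writing g = a_0 + a_1 x + a_2 x^2, the coefficients solve the normal equations G · a = b where
  G_{ij} = <φ_i, φ_j> and b_i = <f, φ_i>, with φ_0 = 1, φ_1 = x, φ_2 = x^2.
G =
  [2, 0, 2/3]
  [0, 2/3, 0]
  [2/3, 0, 2/5],
b = (8, -16/15, 16/5).
Solving gives a_0 = 3, a_1 = -8/5, a_2 = 3, so
  g(x) = 3*x^2 - 8*x/5 + 3.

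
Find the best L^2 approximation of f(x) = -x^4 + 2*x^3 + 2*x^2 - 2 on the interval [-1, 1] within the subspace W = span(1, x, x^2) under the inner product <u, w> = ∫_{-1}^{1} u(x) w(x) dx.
g(x) = 8*x^2/7 + 6*x/5 - 67/35

The best approximation g ∈ W is the orthogonal projection of f onto W. Writing g = a_0 + a_1 x + a_2 x^2, the coefficients solve the normal equations G · a = b where
  G_{ij} = <φ_i, φ_j> and b_i = <f, φ_i>, with φ_0 = 1, φ_1 = x, φ_2 = x^2.
G =
  [2, 0, 2/3]
  [0, 2/3, 0]
  [2/3, 0, 2/5],
b = (-46/15, 4/5, -86/105).
Solving gives a_0 = -67/35, a_1 = 6/5, a_2 = 8/7, so
  g(x) = 8*x^2/7 + 6*x/5 - 67/35.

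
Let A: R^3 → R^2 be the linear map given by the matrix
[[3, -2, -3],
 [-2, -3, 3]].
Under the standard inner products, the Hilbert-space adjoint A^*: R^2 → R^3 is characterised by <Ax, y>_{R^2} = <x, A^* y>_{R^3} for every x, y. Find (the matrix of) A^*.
A^* = A^T =
[[3, -2],
 [-2, -3],
 [-3, 3]]

For real matrices with standard dot products, the defining identity <Ax, y> = <x, A^* y> gives (Ax)^T y = x^T (A^*) y, i.e. x^T A^T y = x^T (A^*) y. Since this holds for all x, y, we must have A^* = A^T. Therefore
A^* =
[[3, -2],
 [-2, -3],
 [-3, 3]].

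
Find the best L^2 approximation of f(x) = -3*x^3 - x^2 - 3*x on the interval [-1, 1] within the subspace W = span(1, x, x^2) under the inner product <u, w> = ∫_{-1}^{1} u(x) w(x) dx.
g(x) = -x^2 - 24*x/5

The best approximation g ∈ W is the orthogonal projection of f onto W. Writing g = a_0 + a_1 x + a_2 x^2, the coefficients solve the normal equations G · a = b where
  G_{ij} = <φ_i, φ_j> and b_i = <f, φ_i>, with φ_0 = 1, φ_1 = x, φ_2 = x^2.
G =
  [2, 0, 2/3]
  [0, 2/3, 0]
  [2/3, 0, 2/5],
b = (-2/3, -16/5, -2/5).
Solving gives a_0 = 0, a_1 = -24/5, a_2 = -1, so
  g(x) = -x^2 - 24*x/5.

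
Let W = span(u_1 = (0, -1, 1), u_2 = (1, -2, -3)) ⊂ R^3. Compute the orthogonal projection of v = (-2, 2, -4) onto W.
proj_W(v) = (2/9, 22/9, -32/9)

Set up U = [u_1 | ... | u_2] ∈ R^(3×2). The projector onto W = col(U) is P = U (U^T U)^(-1) U^T.
Compute U^T U =
  [2, -1]
  [-1, 14],
and U^T v = (-6, 6).
Solve U^T U · c = U^T v for the coefficients: c = (-26/9, 2/9). The projection is proj_W(v) = U c.
Check: (v - proj_W(v)) · u_1 = 0  (should be 0).
Check: (v - proj_W(v)) · u_2 = 0  (should be 0).
Result: proj_W(v) = (2/9, 22/9, -32/9).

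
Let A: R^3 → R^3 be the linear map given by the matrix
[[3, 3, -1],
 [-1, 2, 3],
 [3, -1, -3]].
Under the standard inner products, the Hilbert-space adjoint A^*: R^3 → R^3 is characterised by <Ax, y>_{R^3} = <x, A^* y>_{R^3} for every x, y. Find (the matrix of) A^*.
A^* = A^T =
[[3, -1, 3],
 [3, 2, -1],
 [-1, 3, -3]]

For real matrices with standard dot products, the defining identity <Ax, y> = <x, A^* y> gives (Ax)^T y = x^T (A^*) y, i.e. x^T A^T y = x^T (A^*) y. Since this holds for all x, y, we must have A^* = A^T. Therefore
A^* =
[[3, -1, 3],
 [3, 2, -1],
 [-1, 3, -3]].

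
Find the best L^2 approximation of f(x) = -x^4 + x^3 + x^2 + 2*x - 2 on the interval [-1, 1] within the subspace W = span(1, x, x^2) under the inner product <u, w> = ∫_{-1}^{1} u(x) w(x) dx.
g(x) = x^2/7 + 13*x/5 - 67/35

The best approximation g ∈ W is the orthogonal projection of f onto W. Writing g = a_0 + a_1 x + a_2 x^2, the coefficients solve the normal equations G · a = b where
  G_{ij} = <φ_i, φ_j> and b_i = <f, φ_i>, with φ_0 = 1, φ_1 = x, φ_2 = x^2.
G =
  [2, 0, 2/3]
  [0, 2/3, 0]
  [2/3, 0, 2/5],
b = (-56/15, 26/15, -128/105).
Solving gives a_0 = -67/35, a_1 = 13/5, a_2 = 1/7, so
  g(x) = x^2/7 + 13*x/5 - 67/35.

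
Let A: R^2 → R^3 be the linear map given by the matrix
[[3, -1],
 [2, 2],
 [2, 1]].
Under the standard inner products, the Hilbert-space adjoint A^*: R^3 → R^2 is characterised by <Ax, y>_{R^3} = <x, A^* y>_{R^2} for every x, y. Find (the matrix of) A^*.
A^* = A^T =
[[3, 2, 2],
 [-1, 2, 1]]

For real matrices with standard dot products, the defining identity <Ax, y> = <x, A^* y> gives (Ax)^T y = x^T (A^*) y, i.e. x^T A^T y = x^T (A^*) y. Since this holds for all x, y, we must have A^* = A^T. Therefore
A^* =
[[3, 2, 2],
 [-1, 2, 1]].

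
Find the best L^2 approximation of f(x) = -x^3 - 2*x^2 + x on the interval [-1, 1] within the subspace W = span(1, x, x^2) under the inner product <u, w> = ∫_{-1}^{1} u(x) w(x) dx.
g(x) = -2*x^2 + 2*x/5

The best approximation g ∈ W is the orthogonal projection of f onto W. Writing g = a_0 + a_1 x + a_2 x^2, the coefficients solve the normal equations G · a = b where
  G_{ij} = <φ_i, φ_j> and b_i = <f, φ_i>, with φ_0 = 1, φ_1 = x, φ_2 = x^2.
G =
  [2, 0, 2/3]
  [0, 2/3, 0]
  [2/3, 0, 2/5],
b = (-4/3, 4/15, -4/5).
Solving gives a_0 = 0, a_1 = 2/5, a_2 = -2, so
  g(x) = -2*x^2 + 2*x/5.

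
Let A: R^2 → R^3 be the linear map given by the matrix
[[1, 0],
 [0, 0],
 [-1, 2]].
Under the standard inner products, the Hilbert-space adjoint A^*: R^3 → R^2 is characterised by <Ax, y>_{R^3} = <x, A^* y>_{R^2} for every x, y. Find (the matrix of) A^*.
A^* = A^T =
[[1, 0, -1],
 [0, 0, 2]]

For real matrices with standard dot products, the defining identity <Ax, y> = <x, A^* y> gives (Ax)^T y = x^T (A^*) y, i.e. x^T A^T y = x^T (A^*) y. Since this holds for all x, y, we must have A^* = A^T. Therefore
A^* =
[[1, 0, -1],
 [0, 0, 2]].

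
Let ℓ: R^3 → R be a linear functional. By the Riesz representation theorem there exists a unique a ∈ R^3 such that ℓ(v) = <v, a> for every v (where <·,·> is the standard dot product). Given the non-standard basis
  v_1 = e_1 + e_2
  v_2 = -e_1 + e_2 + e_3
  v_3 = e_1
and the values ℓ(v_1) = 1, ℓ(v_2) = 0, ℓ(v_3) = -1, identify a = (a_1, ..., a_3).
a = (-1, 2, -3)

Write a = (a_1, ..., a_3) in the standard basis. For each basis vector v_i, ℓ(v_i) = <v_i, a> is a linear equation in the a_j's. Collect the n equations into a matrix system V a = ℓ, where row i of V is v_i (expressed in the standard basis). Since V is invertible (lower-triangular with 1s on the diagonal, up to permutation), solve by back-substitution:
  V =
[[1, 1, 0],
 [-1, 1, 1],
 [1, 0, 0]]
  V a = (1, 0, -1)
Solving gives a = (-1, 2, -3).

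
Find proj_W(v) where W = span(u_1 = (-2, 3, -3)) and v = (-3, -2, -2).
proj_W(v) = (-6/11, 9/11, -9/11)

Set up U = [u_1 | ... | u_1] ∈ R^(3×1). The projector onto W = col(U) is P = U (U^T U)^(-1) U^T.
Compute U^T U =
  [22],
and U^T v = (6).
Solve U^T U · c = U^T v for the coefficients: c = (3/11). The projection is proj_W(v) = U c.
Check: (v - proj_W(v)) · u_1 = 0  (should be 0).
Result: proj_W(v) = (-6/11, 9/11, -9/11).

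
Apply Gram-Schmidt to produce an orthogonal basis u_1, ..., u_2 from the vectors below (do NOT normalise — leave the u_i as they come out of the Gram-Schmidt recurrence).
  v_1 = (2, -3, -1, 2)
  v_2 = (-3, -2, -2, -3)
Orthogonal basis:
  u_1 = (2, -3, -1, 2)
  u_2 = (-23/9, -8/3, -20/9, -23/9)

Apply the Gram-Schmidt recurrence
  u_1 = v_1
  u_i = v_i − Σ_{j<i} ((v_i · u_j) / (u_j · u_j)) · u_j.

Step by step this gives:
  u_1 = (2, -3, -1, 2)
  u_2 = (-23/9, -8/3, -20/9, -23/9)

Orthogonality check:
  u_2 · u_1 = 0 (should be 0)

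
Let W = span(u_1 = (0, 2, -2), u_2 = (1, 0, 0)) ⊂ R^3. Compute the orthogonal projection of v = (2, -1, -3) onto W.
proj_W(v) = (2, 1, -1)

Set up U = [u_1 | ... | u_2] ∈ R^(3×2). The projector onto W = col(U) is P = U (U^T U)^(-1) U^T.
Compute U^T U =
  [8, 0]
  [0, 1],
and U^T v = (4, 2).
Solve U^T U · c = U^T v for the coefficients: c = (1/2, 2). The projection is proj_W(v) = U c.
Check: (v - proj_W(v)) · u_1 = 0  (should be 0).
Check: (v - proj_W(v)) · u_2 = 0  (should be 0).
Result: proj_W(v) = (2, 1, -1).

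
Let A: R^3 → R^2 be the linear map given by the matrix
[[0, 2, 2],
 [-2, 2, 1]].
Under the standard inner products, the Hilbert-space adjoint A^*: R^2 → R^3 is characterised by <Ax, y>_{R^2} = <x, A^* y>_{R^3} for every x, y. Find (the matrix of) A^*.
A^* = A^T =
[[0, -2],
 [2, 2],
 [2, 1]]

For real matrices with standard dot products, the defining identity <Ax, y> = <x, A^* y> gives (Ax)^T y = x^T (A^*) y, i.e. x^T A^T y = x^T (A^*) y. Since this holds for all x, y, we must have A^* = A^T. Therefore
A^* =
[[0, -2],
 [2, 2],
 [2, 1]].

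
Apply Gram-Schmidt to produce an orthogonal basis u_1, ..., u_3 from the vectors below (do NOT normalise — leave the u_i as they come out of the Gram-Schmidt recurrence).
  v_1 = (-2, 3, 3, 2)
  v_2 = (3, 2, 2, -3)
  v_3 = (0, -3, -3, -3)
Orthogonal basis:
  u_1 = (-2, 3, 3, 2)
  u_2 = (3, 2, 2, -3)
  u_3 = (-3/2, 0, 0, -3/2)

Apply the Gram-Schmidt recurrence
  u_1 = v_1
  u_i = v_i − Σ_{j<i} ((v_i · u_j) / (u_j · u_j)) · u_j.

Step by step this gives:
  u_1 = (-2, 3, 3, 2)
  u_2 = (3, 2, 2, -3)
  u_3 = (-3/2, 0, 0, -3/2)

Orthogonality check:
  u_2 · u_1 = 0 (should be 0)
  u_3 · u_1 = 0 (should be 0)
  u_3 · u_2 = 0 (should be 0)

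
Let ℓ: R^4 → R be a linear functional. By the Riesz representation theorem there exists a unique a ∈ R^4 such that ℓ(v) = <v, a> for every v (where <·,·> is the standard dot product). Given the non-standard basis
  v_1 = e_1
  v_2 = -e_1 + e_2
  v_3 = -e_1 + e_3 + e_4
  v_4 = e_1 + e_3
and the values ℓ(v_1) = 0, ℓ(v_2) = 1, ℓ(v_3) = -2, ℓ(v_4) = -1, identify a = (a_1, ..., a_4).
a = (0, 1, -1, -1)

Write a = (a_1, ..., a_4) in the standard basis. For each basis vector v_i, ℓ(v_i) = <v_i, a> is a linear equation in the a_j's. Collect the n equations into a matrix system V a = ℓ, where row i of V is v_i (expressed in the standard basis). Since V is invertible (lower-triangular with 1s on the diagonal, up to permutation), solve by back-substitution:
  V =
[[1, 0, 0, 0],
 [-1, 1, 0, 0],
 [-1, 0, 1, 1],
 [1, 0, 1, 0]]
  V a = (0, 1, -2, -1)
Solving gives a = (0, 1, -1, -1).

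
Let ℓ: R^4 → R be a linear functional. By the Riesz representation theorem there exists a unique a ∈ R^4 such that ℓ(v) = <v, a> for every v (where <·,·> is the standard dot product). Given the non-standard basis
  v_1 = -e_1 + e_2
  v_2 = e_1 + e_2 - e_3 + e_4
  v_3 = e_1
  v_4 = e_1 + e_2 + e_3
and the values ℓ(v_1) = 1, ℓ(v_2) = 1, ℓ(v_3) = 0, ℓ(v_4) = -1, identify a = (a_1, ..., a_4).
a = (0, 1, -2, -2)

Write a = (a_1, ..., a_4) in the standard basis. For each basis vector v_i, ℓ(v_i) = <v_i, a> is a linear equation in the a_j's. Collect the n equations into a matrix system V a = ℓ, where row i of V is v_i (expressed in the standard basis). Since V is invertible (lower-triangular with 1s on the diagonal, up to permutation), solve by back-substitution:
  V =
[[-1, 1, 0, 0],
 [1, 1, -1, 1],
 [1, 0, 0, 0],
 [1, 1, 1, 0]]
  V a = (1, 1, 0, -1)
Solving gives a = (0, 1, -2, -2).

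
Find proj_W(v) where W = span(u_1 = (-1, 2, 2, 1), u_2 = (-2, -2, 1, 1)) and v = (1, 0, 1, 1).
proj_W(v) = (-16/99, 4/9, 38/99, 2/11)

Set up U = [u_1 | ... | u_2] ∈ R^(4×2). The projector onto W = col(U) is P = U (U^T U)^(-1) U^T.
Compute U^T U =
  [10, 1]
  [1, 10],
and U^T v = (2, 0).
Solve U^T U · c = U^T v for the coefficients: c = (20/99, -2/99). The projection is proj_W(v) = U c.
Check: (v - proj_W(v)) · u_1 = 0  (should be 0).
Check: (v - proj_W(v)) · u_2 = 0  (should be 0).
Result: proj_W(v) = (-16/99, 4/9, 38/99, 2/11).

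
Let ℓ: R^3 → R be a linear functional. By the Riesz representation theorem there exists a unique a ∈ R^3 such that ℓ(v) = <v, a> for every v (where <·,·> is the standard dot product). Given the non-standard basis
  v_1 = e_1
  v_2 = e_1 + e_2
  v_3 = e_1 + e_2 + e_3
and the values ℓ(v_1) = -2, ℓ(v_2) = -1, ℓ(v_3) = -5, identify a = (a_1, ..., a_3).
a = (-2, 1, -4)

Write a = (a_1, ..., a_3) in the standard basis. For each basis vector v_i, ℓ(v_i) = <v_i, a> is a linear equation in the a_j's. Collect the n equations into a matrix system V a = ℓ, where row i of V is v_i (expressed in the standard basis). Since V is invertible (lower-triangular with 1s on the diagonal, up to permutation), solve by back-substitution:
  V =
[[1, 0, 0],
 [1, 1, 0],
 [1, 1, 1]]
  V a = (-2, -1, -5)
Solving gives a = (-2, 1, -4).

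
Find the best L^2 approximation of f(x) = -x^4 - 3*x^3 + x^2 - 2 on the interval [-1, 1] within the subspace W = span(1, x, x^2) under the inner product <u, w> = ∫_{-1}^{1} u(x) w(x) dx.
g(x) = x^2/7 - 9*x/5 - 67/35

The best approximation g ∈ W is the orthogonal projection of f onto W. Writing g = a_0 + a_1 x + a_2 x^2, the coefficients solve the normal equations G · a = b where
  G_{ij} = <φ_i, φ_j> and b_i = <f, φ_i>, with φ_0 = 1, φ_1 = x, φ_2 = x^2.
G =
  [2, 0, 2/3]
  [0, 2/3, 0]
  [2/3, 0, 2/5],
b = (-56/15, -6/5, -128/105).
Solving gives a_0 = -67/35, a_1 = -9/5, a_2 = 1/7, so
  g(x) = x^2/7 - 9*x/5 - 67/35.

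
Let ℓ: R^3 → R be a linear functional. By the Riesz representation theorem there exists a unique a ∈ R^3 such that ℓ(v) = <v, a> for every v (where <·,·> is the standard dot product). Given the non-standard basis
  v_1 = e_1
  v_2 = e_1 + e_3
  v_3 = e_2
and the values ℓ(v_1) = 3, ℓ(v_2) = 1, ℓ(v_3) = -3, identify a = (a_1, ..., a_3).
a = (3, -3, -2)

Write a = (a_1, ..., a_3) in the standard basis. For each basis vector v_i, ℓ(v_i) = <v_i, a> is a linear equation in the a_j's. Collect the n equations into a matrix system V a = ℓ, where row i of V is v_i (expressed in the standard basis). Since V is invertible (lower-triangular with 1s on the diagonal, up to permutation), solve by back-substitution:
  V =
[[1, 0, 0],
 [1, 0, 1],
 [0, 1, 0]]
  V a = (3, 1, -3)
Solving gives a = (3, -3, -2).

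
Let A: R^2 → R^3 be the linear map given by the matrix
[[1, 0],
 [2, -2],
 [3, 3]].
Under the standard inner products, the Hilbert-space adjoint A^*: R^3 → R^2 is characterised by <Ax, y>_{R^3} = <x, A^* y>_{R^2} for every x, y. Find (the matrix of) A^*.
A^* = A^T =
[[1, 2, 3],
 [0, -2, 3]]

For real matrices with standard dot products, the defining identity <Ax, y> = <x, A^* y> gives (Ax)^T y = x^T (A^*) y, i.e. x^T A^T y = x^T (A^*) y. Since this holds for all x, y, we must have A^* = A^T. Therefore
A^* =
[[1, 2, 3],
 [0, -2, 3]].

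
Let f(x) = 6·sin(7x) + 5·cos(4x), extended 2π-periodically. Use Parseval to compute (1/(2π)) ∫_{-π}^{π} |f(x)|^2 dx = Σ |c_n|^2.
Σ |c_n|^2 = 61/2

Expand |f|^2 and use orthogonality of {sin(nx), cos(mx)} on [-π, π]:
  ∫_{-π}^{π} sin(nx)^2 dx = π, ∫ cos(mx)^2 dx = π, and cross terms integrate to 0.
So ∫_{-π}^{π} f(x)^2 dx = 6^2 · π + 5^2 · π = (36 + 25)π.
Divide by 2π: (36 + 25)/2 = 61/2.
By Parseval, this equals Σ |c_n|^2.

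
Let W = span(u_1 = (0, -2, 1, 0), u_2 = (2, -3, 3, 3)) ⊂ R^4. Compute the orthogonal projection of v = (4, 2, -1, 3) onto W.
proj_W(v) = (85/37, 199/74, 14/37, 255/74)

Set up U = [u_1 | ... | u_2] ∈ R^(4×2). The projector onto W = col(U) is P = U (U^T U)^(-1) U^T.
Compute U^T U =
  [5, 9]
  [9, 31],
and U^T v = (-5, 8).
Solve U^T U · c = U^T v for the coefficients: c = (-227/74, 85/74). The projection is proj_W(v) = U c.
Check: (v - proj_W(v)) · u_1 = 0  (should be 0).
Check: (v - proj_W(v)) · u_2 = 0  (should be 0).
Result: proj_W(v) = (85/37, 199/74, 14/37, 255/74).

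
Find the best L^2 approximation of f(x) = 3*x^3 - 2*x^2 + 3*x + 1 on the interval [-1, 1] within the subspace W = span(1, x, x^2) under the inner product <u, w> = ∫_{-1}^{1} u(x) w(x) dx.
g(x) = -2*x^2 + 24*x/5 + 1

The best approximation g ∈ W is the orthogonal projection of f onto W. Writing g = a_0 + a_1 x + a_2 x^2, the coefficients solve the normal equations G · a = b where
  G_{ij} = <φ_i, φ_j> and b_i = <f, φ_i>, with φ_0 = 1, φ_1 = x, φ_2 = x^2.
G =
  [2, 0, 2/3]
  [0, 2/3, 0]
  [2/3, 0, 2/5],
b = (2/3, 16/5, -2/15).
Solving gives a_0 = 1, a_1 = 24/5, a_2 = -2, so
  g(x) = -2*x^2 + 24*x/5 + 1.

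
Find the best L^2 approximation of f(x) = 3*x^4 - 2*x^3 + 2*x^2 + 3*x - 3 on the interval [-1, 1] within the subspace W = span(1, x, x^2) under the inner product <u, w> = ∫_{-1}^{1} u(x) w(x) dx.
g(x) = 32*x^2/7 + 9*x/5 - 114/35

The best approximation g ∈ W is the orthogonal projection of f onto W. Writing g = a_0 + a_1 x + a_2 x^2, the coefficients solve the normal equations G · a = b where
  G_{ij} = <φ_i, φ_j> and b_i = <f, φ_i>, with φ_0 = 1, φ_1 = x, φ_2 = x^2.
G =
  [2, 0, 2/3]
  [0, 2/3, 0]
  [2/3, 0, 2/5],
b = (-52/15, 6/5, -12/35).
Solving gives a_0 = -114/35, a_1 = 9/5, a_2 = 32/7, so
  g(x) = 32*x^2/7 + 9*x/5 - 114/35.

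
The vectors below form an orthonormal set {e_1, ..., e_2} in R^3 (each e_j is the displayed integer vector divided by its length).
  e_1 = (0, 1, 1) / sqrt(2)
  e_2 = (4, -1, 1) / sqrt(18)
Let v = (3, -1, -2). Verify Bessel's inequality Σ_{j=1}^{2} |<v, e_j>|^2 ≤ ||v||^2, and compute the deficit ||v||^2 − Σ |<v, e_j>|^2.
Σ |<v, e_j>|^2 = 101/9; ||v||^2 = 14; deficit = 25/9

Write each e_j = u_j / sqrt(<u_j, u_j>) where u_j is the displayed integer vector. Then <v, e_j> = <v, u_j> / sqrt(<u_j, u_j>), so |<v, e_j>|^2 = <v, u_j>^2 / <u_j, u_j>.
Coefficients: <v, e_1> = -3/sqrt(2), <v, e_2> = 11/sqrt(18).
Square and sum: Σ |<v, e_j>|^2 = 101/9.
Compute ||v||^2 = v·v = 14.
Deficit = 14 − 101/9 = 25/9 ≥ 0, confirming Bessel's inequality. (The deficit equals ||v − Σ <v,e_j> e_j||^2, the squared distance from v to span{e_j}.)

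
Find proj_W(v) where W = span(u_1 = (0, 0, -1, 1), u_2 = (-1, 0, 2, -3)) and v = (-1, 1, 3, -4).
proj_W(v) = (-1, 0, 3, -4)

Set up U = [u_1 | ... | u_2] ∈ R^(4×2). The projector onto W = col(U) is P = U (U^T U)^(-1) U^T.
Compute U^T U =
  [2, -5]
  [-5, 14],
and U^T v = (-7, 19).
Solve U^T U · c = U^T v for the coefficients: c = (-1, 1). The projection is proj_W(v) = U c.
Check: (v - proj_W(v)) · u_1 = 0  (should be 0).
Check: (v - proj_W(v)) · u_2 = 0  (should be 0).
Result: proj_W(v) = (-1, 0, 3, -4).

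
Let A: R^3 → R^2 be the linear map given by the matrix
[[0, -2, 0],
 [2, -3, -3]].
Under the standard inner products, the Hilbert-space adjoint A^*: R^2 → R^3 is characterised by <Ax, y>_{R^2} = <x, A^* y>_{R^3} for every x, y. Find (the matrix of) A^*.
A^* = A^T =
[[0, 2],
 [-2, -3],
 [0, -3]]

For real matrices with standard dot products, the defining identity <Ax, y> = <x, A^* y> gives (Ax)^T y = x^T (A^*) y, i.e. x^T A^T y = x^T (A^*) y. Since this holds for all x, y, we must have A^* = A^T. Therefore
A^* =
[[0, 2],
 [-2, -3],
 [0, -3]].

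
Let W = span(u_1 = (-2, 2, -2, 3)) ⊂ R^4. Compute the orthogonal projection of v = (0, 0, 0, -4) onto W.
proj_W(v) = (8/7, -8/7, 8/7, -12/7)

Set up U = [u_1 | ... | u_1] ∈ R^(4×1). The projector onto W = col(U) is P = U (U^T U)^(-1) U^T.
Compute U^T U =
  [21],
and U^T v = (-12).
Solve U^T U · c = U^T v for the coefficients: c = (-4/7). The projection is proj_W(v) = U c.
Check: (v - proj_W(v)) · u_1 = 0  (should be 0).
Result: proj_W(v) = (8/7, -8/7, 8/7, -12/7).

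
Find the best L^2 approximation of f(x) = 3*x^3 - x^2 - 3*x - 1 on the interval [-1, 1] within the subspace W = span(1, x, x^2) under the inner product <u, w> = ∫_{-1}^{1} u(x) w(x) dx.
g(x) = -x^2 - 6*x/5 - 1

The best approximation g ∈ W is the orthogonal projection of f onto W. Writing g = a_0 + a_1 x + a_2 x^2, the coefficients solve the normal equations G · a = b where
  G_{ij} = <φ_i, φ_j> and b_i = <f, φ_i>, with φ_0 = 1, φ_1 = x, φ_2 = x^2.
G =
  [2, 0, 2/3]
  [0, 2/3, 0]
  [2/3, 0, 2/5],
b = (-8/3, -4/5, -16/15).
Solving gives a_0 = -1, a_1 = -6/5, a_2 = -1, so
  g(x) = -x^2 - 6*x/5 - 1.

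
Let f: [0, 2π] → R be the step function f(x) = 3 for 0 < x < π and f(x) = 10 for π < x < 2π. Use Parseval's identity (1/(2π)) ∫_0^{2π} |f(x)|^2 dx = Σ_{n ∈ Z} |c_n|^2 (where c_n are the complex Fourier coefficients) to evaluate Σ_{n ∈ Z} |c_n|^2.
Σ |c_n|^2 = 109/2

Parseval equates the L^2 energy of f (normalised by 1/(2π)) with the ℓ^2 sum of its Fourier coefficients: (1/(2π)) ∫_0^{2π} |f|^2 = Σ |c_n|^2.
Compute the left side: (1/(2π)) [∫_0^π 3^2 dx + ∫_π^{2π} 10^2 dx] = (1/(2π)) · (9π + 100π) = (9 + 100)/2 = 109/2.
So Σ_{n ∈ Z} |c_n|^2 = 109/2.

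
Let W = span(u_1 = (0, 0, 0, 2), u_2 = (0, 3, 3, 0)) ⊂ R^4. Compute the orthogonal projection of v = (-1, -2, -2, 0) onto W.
proj_W(v) = (0, -2, -2, 0)

Set up U = [u_1 | ... | u_2] ∈ R^(4×2). The projector onto W = col(U) is P = U (U^T U)^(-1) U^T.
Compute U^T U =
  [4, 0]
  [0, 18],
and U^T v = (0, -12).
Solve U^T U · c = U^T v for the coefficients: c = (0, -2/3). The projection is proj_W(v) = U c.
Check: (v - proj_W(v)) · u_1 = 0  (should be 0).
Check: (v - proj_W(v)) · u_2 = 0  (should be 0).
Result: proj_W(v) = (0, -2, -2, 0).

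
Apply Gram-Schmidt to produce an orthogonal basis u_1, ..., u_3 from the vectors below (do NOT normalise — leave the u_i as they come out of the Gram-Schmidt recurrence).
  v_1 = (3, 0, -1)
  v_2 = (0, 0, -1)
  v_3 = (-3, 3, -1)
Orthogonal basis:
  u_1 = (3, 0, -1)
  u_2 = (-3/10, 0, -9/10)
  u_3 = (0, 3, 0)

Apply the Gram-Schmidt recurrence
  u_1 = v_1
  u_i = v_i − Σ_{j<i} ((v_i · u_j) / (u_j · u_j)) · u_j.

Step by step this gives:
  u_1 = (3, 0, -1)
  u_2 = (-3/10, 0, -9/10)
  u_3 = (0, 3, 0)

Orthogonality check:
  u_2 · u_1 = 0 (should be 0)
  u_3 · u_1 = 0 (should be 0)
  u_3 · u_2 = 0 (should be 0)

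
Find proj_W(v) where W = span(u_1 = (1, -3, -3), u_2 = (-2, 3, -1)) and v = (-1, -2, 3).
proj_W(v) = (109/101, -159/202, 501/202)

Set up U = [u_1 | ... | u_2] ∈ R^(3×2). The projector onto W = col(U) is P = U (U^T U)^(-1) U^T.
Compute U^T U =
  [19, -8]
  [-8, 14],
and U^T v = (-4, -7).
Solve U^T U · c = U^T v for the coefficients: c = (-56/101, -165/202). The projection is proj_W(v) = U c.
Check: (v - proj_W(v)) · u_1 = 0  (should be 0).
Check: (v - proj_W(v)) · u_2 = 0  (should be 0).
Result: proj_W(v) = (109/101, -159/202, 501/202).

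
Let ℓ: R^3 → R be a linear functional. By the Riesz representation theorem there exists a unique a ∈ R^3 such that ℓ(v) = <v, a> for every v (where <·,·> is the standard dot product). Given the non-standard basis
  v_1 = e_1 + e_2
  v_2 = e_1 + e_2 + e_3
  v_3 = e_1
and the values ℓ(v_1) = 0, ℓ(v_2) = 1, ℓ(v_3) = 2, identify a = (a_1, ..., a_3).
a = (2, -2, 1)

Write a = (a_1, ..., a_3) in the standard basis. For each basis vector v_i, ℓ(v_i) = <v_i, a> is a linear equation in the a_j's. Collect the n equations into a matrix system V a = ℓ, where row i of V is v_i (expressed in the standard basis). Since V is invertible (lower-triangular with 1s on the diagonal, up to permutation), solve by back-substitution:
  V =
[[1, 1, 0],
 [1, 1, 1],
 [1, 0, 0]]
  V a = (0, 1, 2)
Solving gives a = (2, -2, 1).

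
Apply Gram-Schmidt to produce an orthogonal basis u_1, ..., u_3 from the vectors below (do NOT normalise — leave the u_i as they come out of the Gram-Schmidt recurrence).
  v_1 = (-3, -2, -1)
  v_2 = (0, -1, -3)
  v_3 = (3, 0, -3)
Orthogonal basis:
  u_1 = (-3, -2, -1)
  u_2 = (15/14, -2/7, -37/14)
  u_3 = (6/23, -54/115, 18/115)

Apply the Gram-Schmidt recurrence
  u_1 = v_1
  u_i = v_i − Σ_{j<i} ((v_i · u_j) / (u_j · u_j)) · u_j.

Step by step this gives:
  u_1 = (-3, -2, -1)
  u_2 = (15/14, -2/7, -37/14)
  u_3 = (6/23, -54/115, 18/115)

Orthogonality check:
  u_2 · u_1 = 0 (should be 0)
  u_3 · u_1 = 0 (should be 0)
  u_3 · u_2 = 0 (should be 0)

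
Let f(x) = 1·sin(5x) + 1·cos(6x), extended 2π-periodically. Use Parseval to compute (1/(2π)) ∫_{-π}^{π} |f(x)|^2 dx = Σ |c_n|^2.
Σ |c_n|^2 = 1

Expand |f|^2 and use orthogonality of {sin(nx), cos(mx)} on [-π, π]:
  ∫_{-π}^{π} sin(nx)^2 dx = π, ∫ cos(mx)^2 dx = π, and cross terms integrate to 0.
So ∫_{-π}^{π} f(x)^2 dx = 1^2 · π + 1^2 · π = (1 + 1)π.
Divide by 2π: (1 + 1)/2 = 1.
By Parseval, this equals Σ |c_n|^2.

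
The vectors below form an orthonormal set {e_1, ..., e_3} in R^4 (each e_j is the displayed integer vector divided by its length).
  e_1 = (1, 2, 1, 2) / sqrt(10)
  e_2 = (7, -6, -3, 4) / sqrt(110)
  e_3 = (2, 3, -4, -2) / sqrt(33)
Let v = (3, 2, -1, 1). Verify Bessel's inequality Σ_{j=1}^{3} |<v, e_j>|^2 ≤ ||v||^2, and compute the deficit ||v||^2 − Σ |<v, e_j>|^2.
Σ |<v, e_j>|^2 = 44/3; ||v||^2 = 15; deficit = 1/3

Write each e_j = u_j / sqrt(<u_j, u_j>) where u_j is the displayed integer vector. Then <v, e_j> = <v, u_j> / sqrt(<u_j, u_j>), so |<v, e_j>|^2 = <v, u_j>^2 / <u_j, u_j>.
Coefficients: <v, e_1> = 8/sqrt(10), <v, e_2> = 16/sqrt(110), <v, e_3> = 14/sqrt(33).
Square and sum: Σ |<v, e_j>|^2 = 44/3.
Compute ||v||^2 = v·v = 15.
Deficit = 15 − 44/3 = 1/3 ≥ 0, confirming Bessel's inequality. (The deficit equals ||v − Σ <v,e_j> e_j||^2, the squared distance from v to span{e_j}.)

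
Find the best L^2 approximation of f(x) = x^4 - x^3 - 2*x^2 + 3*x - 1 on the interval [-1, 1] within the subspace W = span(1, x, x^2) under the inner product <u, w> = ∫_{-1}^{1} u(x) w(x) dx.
g(x) = -8*x^2/7 + 12*x/5 - 38/35

The best approximation g ∈ W is the orthogonal projection of f onto W. Writing g = a_0 + a_1 x + a_2 x^2, the coefficients solve the normal equations G · a = b where
  G_{ij} = <φ_i, φ_j> and b_i = <f, φ_i>, with φ_0 = 1, φ_1 = x, φ_2 = x^2.
G =
  [2, 0, 2/3]
  [0, 2/3, 0]
  [2/3, 0, 2/5],
b = (-44/15, 8/5, -124/105).
Solving gives a_0 = -38/35, a_1 = 12/5, a_2 = -8/7, so
  g(x) = -8*x^2/7 + 12*x/5 - 38/35.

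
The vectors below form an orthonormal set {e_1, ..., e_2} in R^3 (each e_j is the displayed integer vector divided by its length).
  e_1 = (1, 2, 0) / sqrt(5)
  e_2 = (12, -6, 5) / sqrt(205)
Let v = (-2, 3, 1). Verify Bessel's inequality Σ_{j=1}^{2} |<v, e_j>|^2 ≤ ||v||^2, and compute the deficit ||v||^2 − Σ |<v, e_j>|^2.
Σ |<v, e_j>|^2 = 405/41; ||v||^2 = 14; deficit = 169/41

Write each e_j = u_j / sqrt(<u_j, u_j>) where u_j is the displayed integer vector. Then <v, e_j> = <v, u_j> / sqrt(<u_j, u_j>), so |<v, e_j>|^2 = <v, u_j>^2 / <u_j, u_j>.
Coefficients: <v, e_1> = 4/sqrt(5), <v, e_2> = -37/sqrt(205).
Square and sum: Σ |<v, e_j>|^2 = 405/41.
Compute ||v||^2 = v·v = 14.
Deficit = 14 − 405/41 = 169/41 ≥ 0, confirming Bessel's inequality. (The deficit equals ||v − Σ <v,e_j> e_j||^2, the squared distance from v to span{e_j}.)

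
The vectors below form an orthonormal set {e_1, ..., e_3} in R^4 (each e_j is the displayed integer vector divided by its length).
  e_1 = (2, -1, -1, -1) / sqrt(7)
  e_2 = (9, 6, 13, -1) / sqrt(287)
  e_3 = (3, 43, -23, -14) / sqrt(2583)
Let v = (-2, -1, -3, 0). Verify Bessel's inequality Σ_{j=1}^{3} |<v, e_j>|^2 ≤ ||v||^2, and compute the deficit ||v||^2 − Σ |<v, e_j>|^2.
Σ |<v, e_j>|^2 = 881/63; ||v||^2 = 14; deficit = 1/63

Write each e_j = u_j / sqrt(<u_j, u_j>) where u_j is the displayed integer vector. Then <v, e_j> = <v, u_j> / sqrt(<u_j, u_j>), so |<v, e_j>|^2 = <v, u_j>^2 / <u_j, u_j>.
Coefficients: <v, e_1> = 0/sqrt(7), <v, e_2> = -63/sqrt(287), <v, e_3> = 20/sqrt(2583).
Square and sum: Σ |<v, e_j>|^2 = 881/63.
Compute ||v||^2 = v·v = 14.
Deficit = 14 − 881/63 = 1/63 ≥ 0, confirming Bessel's inequality. (The deficit equals ||v − Σ <v,e_j> e_j||^2, the squared distance from v to span{e_j}.)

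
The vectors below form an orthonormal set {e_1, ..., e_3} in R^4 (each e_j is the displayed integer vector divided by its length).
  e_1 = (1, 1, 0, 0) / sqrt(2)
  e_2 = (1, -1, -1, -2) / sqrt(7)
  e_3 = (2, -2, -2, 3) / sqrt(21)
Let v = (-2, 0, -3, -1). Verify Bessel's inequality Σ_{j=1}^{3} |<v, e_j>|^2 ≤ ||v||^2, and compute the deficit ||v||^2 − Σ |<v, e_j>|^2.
Σ |<v, e_j>|^2 = 10/3; ||v||^2 = 14; deficit = 32/3

Write each e_j = u_j / sqrt(<u_j, u_j>) where u_j is the displayed integer vector. Then <v, e_j> = <v, u_j> / sqrt(<u_j, u_j>), so |<v, e_j>|^2 = <v, u_j>^2 / <u_j, u_j>.
Coefficients: <v, e_1> = -2/sqrt(2), <v, e_2> = 3/sqrt(7), <v, e_3> = -1/sqrt(21).
Square and sum: Σ |<v, e_j>|^2 = 10/3.
Compute ||v||^2 = v·v = 14.
Deficit = 14 − 10/3 = 32/3 ≥ 0, confirming Bessel's inequality. (The deficit equals ||v − Σ <v,e_j> e_j||^2, the squared distance from v to span{e_j}.)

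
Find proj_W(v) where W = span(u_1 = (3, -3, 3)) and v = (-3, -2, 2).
proj_W(v) = (1/3, -1/3, 1/3)

Set up U = [u_1 | ... | u_1] ∈ R^(3×1). The projector onto W = col(U) is P = U (U^T U)^(-1) U^T.
Compute U^T U =
  [27],
and U^T v = (3).
Solve U^T U · c = U^T v for the coefficients: c = (1/9). The projection is proj_W(v) = U c.
Check: (v - proj_W(v)) · u_1 = 0  (should be 0).
Result: proj_W(v) = (1/3, -1/3, 1/3).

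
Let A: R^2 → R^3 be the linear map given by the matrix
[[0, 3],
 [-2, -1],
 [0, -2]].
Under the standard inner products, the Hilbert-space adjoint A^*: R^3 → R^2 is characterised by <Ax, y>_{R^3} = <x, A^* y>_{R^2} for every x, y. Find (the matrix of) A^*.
A^* = A^T =
[[0, -2, 0],
 [3, -1, -2]]

For real matrices with standard dot products, the defining identity <Ax, y> = <x, A^* y> gives (Ax)^T y = x^T (A^*) y, i.e. x^T A^T y = x^T (A^*) y. Since this holds for all x, y, we must have A^* = A^T. Therefore
A^* =
[[0, -2, 0],
 [3, -1, -2]].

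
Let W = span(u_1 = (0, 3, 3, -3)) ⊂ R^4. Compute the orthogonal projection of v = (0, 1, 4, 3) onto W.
proj_W(v) = (0, 2/3, 2/3, -2/3)

Set up U = [u_1 | ... | u_1] ∈ R^(4×1). The projector onto W = col(U) is P = U (U^T U)^(-1) U^T.
Compute U^T U =
  [27],
and U^T v = (6).
Solve U^T U · c = U^T v for the coefficients: c = (2/9). The projection is proj_W(v) = U c.
Check: (v - proj_W(v)) · u_1 = 0  (should be 0).
Result: proj_W(v) = (0, 2/3, 2/3, -2/3).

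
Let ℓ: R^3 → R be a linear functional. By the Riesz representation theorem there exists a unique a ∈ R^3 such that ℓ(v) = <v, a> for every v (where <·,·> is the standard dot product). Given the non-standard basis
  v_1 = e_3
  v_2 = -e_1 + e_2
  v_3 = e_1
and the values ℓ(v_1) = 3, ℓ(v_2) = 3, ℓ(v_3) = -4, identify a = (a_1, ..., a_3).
a = (-4, -1, 3)

Write a = (a_1, ..., a_3) in the standard basis. For each basis vector v_i, ℓ(v_i) = <v_i, a> is a linear equation in the a_j's. Collect the n equations into a matrix system V a = ℓ, where row i of V is v_i (expressed in the standard basis). Since V is invertible (lower-triangular with 1s on the diagonal, up to permutation), solve by back-substitution:
  V =
[[0, 0, 1],
 [-1, 1, 0],
 [1, 0, 0]]
  V a = (3, 3, -4)
Solving gives a = (-4, -1, 3).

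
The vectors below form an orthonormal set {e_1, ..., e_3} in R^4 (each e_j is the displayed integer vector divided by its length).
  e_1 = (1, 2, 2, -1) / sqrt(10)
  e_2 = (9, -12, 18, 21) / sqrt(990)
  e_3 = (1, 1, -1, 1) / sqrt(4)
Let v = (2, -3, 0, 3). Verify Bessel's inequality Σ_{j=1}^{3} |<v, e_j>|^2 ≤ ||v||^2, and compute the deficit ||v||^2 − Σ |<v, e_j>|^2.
Σ |<v, e_j>|^2 = 217/11; ||v||^2 = 22; deficit = 25/11

Write each e_j = u_j / sqrt(<u_j, u_j>) where u_j is the displayed integer vector. Then <v, e_j> = <v, u_j> / sqrt(<u_j, u_j>), so |<v, e_j>|^2 = <v, u_j>^2 / <u_j, u_j>.
Coefficients: <v, e_1> = -7/sqrt(10), <v, e_2> = 117/sqrt(990), <v, e_3> = 2/sqrt(4).
Square and sum: Σ |<v, e_j>|^2 = 217/11.
Compute ||v||^2 = v·v = 22.
Deficit = 22 − 217/11 = 25/11 ≥ 0, confirming Bessel's inequality. (The deficit equals ||v − Σ <v,e_j> e_j||^2, the squared distance from v to span{e_j}.)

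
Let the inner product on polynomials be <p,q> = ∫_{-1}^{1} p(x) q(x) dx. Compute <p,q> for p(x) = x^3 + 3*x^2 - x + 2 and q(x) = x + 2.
<p,q> = 176/15

Expand the product: p(x)·q(x) = x^4 + 5*x^3 + 5*x^2 + 4.
∫_{-1}^{1} of each monomial x^k gives [2/(k+1) if k even, 0 if k odd]. Integrating term-by-term (or equivalently evaluating the antiderivative F(x) = x^5/5 + 5*x^4/4 + 5*x^3/3 + 4*x at the endpoints):
  F(1) − F(−1) = 427/60 − (-277/60) = 176/15.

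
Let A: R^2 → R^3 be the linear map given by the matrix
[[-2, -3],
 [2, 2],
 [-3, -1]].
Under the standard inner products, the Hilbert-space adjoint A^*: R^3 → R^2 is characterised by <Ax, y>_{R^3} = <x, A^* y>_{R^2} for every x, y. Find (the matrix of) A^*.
A^* = A^T =
[[-2, 2, -3],
 [-3, 2, -1]]

For real matrices with standard dot products, the defining identity <Ax, y> = <x, A^* y> gives (Ax)^T y = x^T (A^*) y, i.e. x^T A^T y = x^T (A^*) y. Since this holds for all x, y, we must have A^* = A^T. Therefore
A^* =
[[-2, 2, -3],
 [-3, 2, -1]].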